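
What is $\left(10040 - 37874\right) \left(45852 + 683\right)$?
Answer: $-1295255190$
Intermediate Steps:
$\left(10040 - 37874\right) \left(45852 + 683\right) = \left(-27834\right) 46535 = -1295255190$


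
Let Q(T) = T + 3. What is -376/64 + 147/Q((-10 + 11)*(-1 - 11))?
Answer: -533/24 ≈ -22.208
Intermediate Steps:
Q(T) = 3 + T
-376/64 + 147/Q((-10 + 11)*(-1 - 11)) = -376/64 + 147/(3 + (-10 + 11)*(-1 - 11)) = -376*1/64 + 147/(3 + 1*(-12)) = -47/8 + 147/(3 - 12) = -47/8 + 147/(-9) = -47/8 + 147*(-⅑) = -47/8 - 49/3 = -533/24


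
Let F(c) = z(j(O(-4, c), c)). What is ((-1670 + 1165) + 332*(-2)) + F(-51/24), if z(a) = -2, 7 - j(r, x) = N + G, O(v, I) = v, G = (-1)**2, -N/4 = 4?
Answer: -1171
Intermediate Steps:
N = -16 (N = -4*4 = -16)
G = 1
j(r, x) = 22 (j(r, x) = 7 - (-16 + 1) = 7 - 1*(-15) = 7 + 15 = 22)
F(c) = -2
((-1670 + 1165) + 332*(-2)) + F(-51/24) = ((-1670 + 1165) + 332*(-2)) - 2 = (-505 - 664) - 2 = -1169 - 2 = -1171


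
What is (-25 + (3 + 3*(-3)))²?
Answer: 961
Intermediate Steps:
(-25 + (3 + 3*(-3)))² = (-25 + (3 - 9))² = (-25 - 6)² = (-31)² = 961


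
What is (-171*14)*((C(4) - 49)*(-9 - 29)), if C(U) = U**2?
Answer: -3002076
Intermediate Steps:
(-171*14)*((C(4) - 49)*(-9 - 29)) = (-171*14)*((4**2 - 49)*(-9 - 29)) = -2394*(16 - 49)*(-38) = -(-79002)*(-38) = -2394*1254 = -3002076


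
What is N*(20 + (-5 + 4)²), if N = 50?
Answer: 1050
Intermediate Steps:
N*(20 + (-5 + 4)²) = 50*(20 + (-5 + 4)²) = 50*(20 + (-1)²) = 50*(20 + 1) = 50*21 = 1050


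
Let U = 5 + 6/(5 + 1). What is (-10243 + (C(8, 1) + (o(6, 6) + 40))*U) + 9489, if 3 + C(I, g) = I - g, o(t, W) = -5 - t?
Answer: -556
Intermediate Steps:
C(I, g) = -3 + I - g (C(I, g) = -3 + (I - g) = -3 + I - g)
U = 6 (U = 5 + 6/6 = 5 + 6*(1/6) = 5 + 1 = 6)
(-10243 + (C(8, 1) + (o(6, 6) + 40))*U) + 9489 = (-10243 + ((-3 + 8 - 1*1) + ((-5 - 1*6) + 40))*6) + 9489 = (-10243 + ((-3 + 8 - 1) + ((-5 - 6) + 40))*6) + 9489 = (-10243 + (4 + (-11 + 40))*6) + 9489 = (-10243 + (4 + 29)*6) + 9489 = (-10243 + 33*6) + 9489 = (-10243 + 198) + 9489 = -10045 + 9489 = -556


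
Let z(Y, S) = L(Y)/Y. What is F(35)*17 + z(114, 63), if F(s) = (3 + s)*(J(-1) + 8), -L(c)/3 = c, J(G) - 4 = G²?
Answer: 8395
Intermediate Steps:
J(G) = 4 + G²
L(c) = -3*c
z(Y, S) = -3 (z(Y, S) = (-3*Y)/Y = -3)
F(s) = 39 + 13*s (F(s) = (3 + s)*((4 + (-1)²) + 8) = (3 + s)*((4 + 1) + 8) = (3 + s)*(5 + 8) = (3 + s)*13 = 39 + 13*s)
F(35)*17 + z(114, 63) = (39 + 13*35)*17 - 3 = (39 + 455)*17 - 3 = 494*17 - 3 = 8398 - 3 = 8395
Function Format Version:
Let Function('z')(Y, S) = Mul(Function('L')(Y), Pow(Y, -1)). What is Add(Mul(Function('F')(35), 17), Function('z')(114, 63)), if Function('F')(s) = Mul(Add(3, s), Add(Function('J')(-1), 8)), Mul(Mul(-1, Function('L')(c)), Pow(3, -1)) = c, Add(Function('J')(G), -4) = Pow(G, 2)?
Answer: 8395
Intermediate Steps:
Function('J')(G) = Add(4, Pow(G, 2))
Function('L')(c) = Mul(-3, c)
Function('z')(Y, S) = -3 (Function('z')(Y, S) = Mul(Mul(-3, Y), Pow(Y, -1)) = -3)
Function('F')(s) = Add(39, Mul(13, s)) (Function('F')(s) = Mul(Add(3, s), Add(Add(4, Pow(-1, 2)), 8)) = Mul(Add(3, s), Add(Add(4, 1), 8)) = Mul(Add(3, s), Add(5, 8)) = Mul(Add(3, s), 13) = Add(39, Mul(13, s)))
Add(Mul(Function('F')(35), 17), Function('z')(114, 63)) = Add(Mul(Add(39, Mul(13, 35)), 17), -3) = Add(Mul(Add(39, 455), 17), -3) = Add(Mul(494, 17), -3) = Add(8398, -3) = 8395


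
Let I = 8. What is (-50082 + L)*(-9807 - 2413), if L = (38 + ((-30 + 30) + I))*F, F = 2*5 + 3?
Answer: 604694480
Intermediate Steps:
F = 13 (F = 10 + 3 = 13)
L = 598 (L = (38 + ((-30 + 30) + 8))*13 = (38 + (0 + 8))*13 = (38 + 8)*13 = 46*13 = 598)
(-50082 + L)*(-9807 - 2413) = (-50082 + 598)*(-9807 - 2413) = -49484*(-12220) = 604694480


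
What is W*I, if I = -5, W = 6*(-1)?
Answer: 30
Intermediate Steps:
W = -6
W*I = -6*(-5) = 30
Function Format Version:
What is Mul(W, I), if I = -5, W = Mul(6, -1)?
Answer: 30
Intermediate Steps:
W = -6
Mul(W, I) = Mul(-6, -5) = 30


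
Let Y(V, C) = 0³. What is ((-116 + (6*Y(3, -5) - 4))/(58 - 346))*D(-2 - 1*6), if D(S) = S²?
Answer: 80/3 ≈ 26.667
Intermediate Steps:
Y(V, C) = 0
((-116 + (6*Y(3, -5) - 4))/(58 - 346))*D(-2 - 1*6) = ((-116 + (6*0 - 4))/(58 - 346))*(-2 - 1*6)² = ((-116 + (0 - 4))/(-288))*(-2 - 6)² = ((-116 - 4)*(-1/288))*(-8)² = -120*(-1/288)*64 = (5/12)*64 = 80/3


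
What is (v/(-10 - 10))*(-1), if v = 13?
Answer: 13/20 ≈ 0.65000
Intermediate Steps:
(v/(-10 - 10))*(-1) = (13/(-10 - 10))*(-1) = (13/(-20))*(-1) = -1/20*13*(-1) = -13/20*(-1) = 13/20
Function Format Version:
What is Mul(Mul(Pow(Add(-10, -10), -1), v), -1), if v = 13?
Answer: Rational(13, 20) ≈ 0.65000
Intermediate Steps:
Mul(Mul(Pow(Add(-10, -10), -1), v), -1) = Mul(Mul(Pow(Add(-10, -10), -1), 13), -1) = Mul(Mul(Pow(-20, -1), 13), -1) = Mul(Mul(Rational(-1, 20), 13), -1) = Mul(Rational(-13, 20), -1) = Rational(13, 20)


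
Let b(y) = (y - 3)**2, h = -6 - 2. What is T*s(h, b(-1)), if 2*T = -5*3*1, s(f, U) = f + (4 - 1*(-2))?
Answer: 15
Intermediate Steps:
h = -8
b(y) = (-3 + y)**2
s(f, U) = 6 + f (s(f, U) = f + (4 + 2) = f + 6 = 6 + f)
T = -15/2 (T = (-5*3*1)/2 = (-15*1)/2 = (1/2)*(-15) = -15/2 ≈ -7.5000)
T*s(h, b(-1)) = -15*(6 - 8)/2 = -15/2*(-2) = 15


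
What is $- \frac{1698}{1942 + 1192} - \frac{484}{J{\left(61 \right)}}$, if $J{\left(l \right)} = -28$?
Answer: $\frac{183664}{10969} \approx 16.744$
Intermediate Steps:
$- \frac{1698}{1942 + 1192} - \frac{484}{J{\left(61 \right)}} = - \frac{1698}{1942 + 1192} - \frac{484}{-28} = - \frac{1698}{3134} - - \frac{121}{7} = \left(-1698\right) \frac{1}{3134} + \frac{121}{7} = - \frac{849}{1567} + \frac{121}{7} = \frac{183664}{10969}$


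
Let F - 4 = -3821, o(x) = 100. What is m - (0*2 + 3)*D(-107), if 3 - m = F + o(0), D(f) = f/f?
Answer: 3717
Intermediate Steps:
F = -3817 (F = 4 - 3821 = -3817)
D(f) = 1
m = 3720 (m = 3 - (-3817 + 100) = 3 - 1*(-3717) = 3 + 3717 = 3720)
m - (0*2 + 3)*D(-107) = 3720 - (0*2 + 3) = 3720 - (0 + 3) = 3720 - 3 = 3717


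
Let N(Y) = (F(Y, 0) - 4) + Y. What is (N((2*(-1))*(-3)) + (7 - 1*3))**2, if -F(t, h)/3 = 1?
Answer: 9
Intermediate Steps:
F(t, h) = -3 (F(t, h) = -3*1 = -3)
N(Y) = -7 + Y (N(Y) = (-3 - 4) + Y = -7 + Y)
(N((2*(-1))*(-3)) + (7 - 1*3))**2 = ((-7 + (2*(-1))*(-3)) + (7 - 1*3))**2 = ((-7 - 2*(-3)) + (7 - 3))**2 = ((-7 + 6) + 4)**2 = (-1 + 4)**2 = 3**2 = 9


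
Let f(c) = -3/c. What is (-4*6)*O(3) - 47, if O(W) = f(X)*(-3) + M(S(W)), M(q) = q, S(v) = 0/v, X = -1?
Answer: 169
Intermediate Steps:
S(v) = 0
O(W) = -9 (O(W) = -3/(-1)*(-3) + 0 = -3*(-1)*(-3) + 0 = 3*(-3) + 0 = -9 + 0 = -9)
(-4*6)*O(3) - 47 = -4*6*(-9) - 47 = -24*(-9) - 47 = 216 - 47 = 169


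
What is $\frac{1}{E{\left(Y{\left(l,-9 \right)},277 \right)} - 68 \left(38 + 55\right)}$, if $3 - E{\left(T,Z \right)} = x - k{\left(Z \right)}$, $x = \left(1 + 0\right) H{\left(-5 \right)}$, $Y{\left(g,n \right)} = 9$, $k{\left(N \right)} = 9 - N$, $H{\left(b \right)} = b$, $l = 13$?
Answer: $- \frac{1}{6584} \approx -0.00015188$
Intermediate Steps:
$x = -5$ ($x = \left(1 + 0\right) \left(-5\right) = 1 \left(-5\right) = -5$)
$E{\left(T,Z \right)} = 17 - Z$ ($E{\left(T,Z \right)} = 3 - \left(-5 - \left(9 - Z\right)\right) = 3 - \left(-5 + \left(-9 + Z\right)\right) = 3 - \left(-14 + Z\right) = 17 - Z$)
$\frac{1}{E{\left(Y{\left(l,-9 \right)},277 \right)} - 68 \left(38 + 55\right)} = \frac{1}{\left(17 - 277\right) - 68 \left(38 + 55\right)} = \frac{1}{\left(17 - 277\right) - 6324} = \frac{1}{-260 - 6324} = \frac{1}{-6584} = - \frac{1}{6584}$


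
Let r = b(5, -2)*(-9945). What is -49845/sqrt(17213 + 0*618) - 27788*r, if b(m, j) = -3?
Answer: -829054980 - 49845*sqrt(17213)/17213 ≈ -8.2905e+8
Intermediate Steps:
r = 29835 (r = -3*(-9945) = 29835)
-49845/sqrt(17213 + 0*618) - 27788*r = -49845/sqrt(17213 + 0*618) - 27788/(1/29835) = -49845/sqrt(17213 + 0) - 27788/1/29835 = -49845*sqrt(17213)/17213 - 27788*29835 = -49845*sqrt(17213)/17213 - 829054980 = -829054980 - 49845*sqrt(17213)/17213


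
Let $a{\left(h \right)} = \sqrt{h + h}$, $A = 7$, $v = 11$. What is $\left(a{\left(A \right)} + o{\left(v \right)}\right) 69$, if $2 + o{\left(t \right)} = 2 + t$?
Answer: $759 + 69 \sqrt{14} \approx 1017.2$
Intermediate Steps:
$a{\left(h \right)} = \sqrt{2} \sqrt{h}$ ($a{\left(h \right)} = \sqrt{2 h} = \sqrt{2} \sqrt{h}$)
$o{\left(t \right)} = t$ ($o{\left(t \right)} = -2 + \left(2 + t\right) = t$)
$\left(a{\left(A \right)} + o{\left(v \right)}\right) 69 = \left(\sqrt{2} \sqrt{7} + 11\right) 69 = \left(\sqrt{14} + 11\right) 69 = \left(11 + \sqrt{14}\right) 69 = 759 + 69 \sqrt{14}$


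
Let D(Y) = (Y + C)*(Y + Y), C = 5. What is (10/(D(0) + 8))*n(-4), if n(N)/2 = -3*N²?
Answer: -120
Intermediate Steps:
n(N) = -6*N² (n(N) = 2*(-3*N²) = -6*N²)
D(Y) = 2*Y*(5 + Y) (D(Y) = (Y + 5)*(Y + Y) = (5 + Y)*(2*Y) = 2*Y*(5 + Y))
(10/(D(0) + 8))*n(-4) = (10/(2*0*(5 + 0) + 8))*(-6*(-4)²) = (10/(2*0*5 + 8))*(-6*16) = (10/(0 + 8))*(-96) = (10/8)*(-96) = (10*(⅛))*(-96) = (5/4)*(-96) = -120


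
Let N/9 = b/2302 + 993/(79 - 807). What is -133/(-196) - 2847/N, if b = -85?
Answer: 22332334147/98606172 ≈ 226.48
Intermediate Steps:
N = -10564947/837928 (N = 9*(-85/2302 + 993/(79 - 807)) = 9*(-85*1/2302 + 993/(-728)) = 9*(-85/2302 + 993*(-1/728)) = 9*(-85/2302 - 993/728) = 9*(-1173883/837928) = -10564947/837928 ≈ -12.608)
-133/(-196) - 2847/N = -133/(-196) - 2847/(-10564947/837928) = -133*(-1/196) - 2847*(-837928/10564947) = 19/28 + 795193672/3521649 = 22332334147/98606172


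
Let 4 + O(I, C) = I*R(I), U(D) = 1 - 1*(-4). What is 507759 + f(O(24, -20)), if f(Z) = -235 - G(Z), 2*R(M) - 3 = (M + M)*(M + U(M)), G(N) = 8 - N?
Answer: 524252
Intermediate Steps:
U(D) = 5 (U(D) = 1 + 4 = 5)
R(M) = 3/2 + M*(5 + M) (R(M) = 3/2 + ((M + M)*(M + 5))/2 = 3/2 + ((2*M)*(5 + M))/2 = 3/2 + (2*M*(5 + M))/2 = 3/2 + M*(5 + M))
O(I, C) = -4 + I*(3/2 + I² + 5*I)
f(Z) = -243 + Z (f(Z) = -235 - (8 - Z) = -235 + (-8 + Z) = -243 + Z)
507759 + f(O(24, -20)) = 507759 + (-243 + (-4 + (½)*24*(3 + 2*24² + 10*24))) = 507759 + (-243 + (-4 + (½)*24*(3 + 2*576 + 240))) = 507759 + (-243 + (-4 + (½)*24*(3 + 1152 + 240))) = 507759 + (-243 + (-4 + (½)*24*1395)) = 507759 + (-243 + (-4 + 16740)) = 507759 + (-243 + 16736) = 507759 + 16493 = 524252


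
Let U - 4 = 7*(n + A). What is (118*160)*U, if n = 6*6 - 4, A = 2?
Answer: 4568960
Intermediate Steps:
n = 32 (n = 36 - 4 = 32)
U = 242 (U = 4 + 7*(32 + 2) = 4 + 7*34 = 4 + 238 = 242)
(118*160)*U = (118*160)*242 = 18880*242 = 4568960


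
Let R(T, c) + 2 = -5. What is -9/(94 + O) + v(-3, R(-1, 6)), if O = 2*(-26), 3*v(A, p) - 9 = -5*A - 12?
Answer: 53/14 ≈ 3.7857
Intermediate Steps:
R(T, c) = -7 (R(T, c) = -2 - 5 = -7)
v(A, p) = -1 - 5*A/3 (v(A, p) = 3 + (-5*A - 12)/3 = 3 + (-12 - 5*A)/3 = 3 + (-4 - 5*A/3) = -1 - 5*A/3)
O = -52
-9/(94 + O) + v(-3, R(-1, 6)) = -9/(94 - 52) + (-1 - 5/3*(-3)) = -9/42 + (-1 + 5) = (1/42)*(-9) + 4 = -3/14 + 4 = 53/14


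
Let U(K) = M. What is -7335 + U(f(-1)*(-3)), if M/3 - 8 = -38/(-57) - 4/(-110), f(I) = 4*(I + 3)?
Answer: -401989/55 ≈ -7308.9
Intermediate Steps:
f(I) = 12 + 4*I (f(I) = 4*(3 + I) = 12 + 4*I)
M = 1436/55 (M = 24 + 3*(-38/(-57) - 4/(-110)) = 24 + 3*(-38*(-1/57) - 4*(-1/110)) = 24 + 3*(2/3 + 2/55) = 24 + 3*(116/165) = 24 + 116/55 = 1436/55 ≈ 26.109)
U(K) = 1436/55
-7335 + U(f(-1)*(-3)) = -7335 + 1436/55 = -401989/55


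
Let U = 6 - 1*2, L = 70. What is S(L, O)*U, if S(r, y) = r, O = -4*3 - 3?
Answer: 280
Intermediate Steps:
O = -15 (O = -12 - 3 = -15)
U = 4 (U = 6 - 2 = 4)
S(L, O)*U = 70*4 = 280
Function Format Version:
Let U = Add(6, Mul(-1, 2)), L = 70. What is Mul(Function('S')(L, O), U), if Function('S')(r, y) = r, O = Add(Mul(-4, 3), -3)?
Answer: 280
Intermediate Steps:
O = -15 (O = Add(-12, -3) = -15)
U = 4 (U = Add(6, -2) = 4)
Mul(Function('S')(L, O), U) = Mul(70, 4) = 280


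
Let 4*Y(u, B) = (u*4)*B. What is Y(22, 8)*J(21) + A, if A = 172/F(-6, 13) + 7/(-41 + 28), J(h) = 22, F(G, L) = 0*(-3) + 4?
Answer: 50888/13 ≈ 3914.5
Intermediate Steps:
Y(u, B) = B*u (Y(u, B) = ((u*4)*B)/4 = ((4*u)*B)/4 = (4*B*u)/4 = B*u)
F(G, L) = 4 (F(G, L) = 0 + 4 = 4)
A = 552/13 (A = 172/4 + 7/(-41 + 28) = 172*(1/4) + 7/(-13) = 43 + 7*(-1/13) = 43 - 7/13 = 552/13 ≈ 42.462)
Y(22, 8)*J(21) + A = (8*22)*22 + 552/13 = 176*22 + 552/13 = 3872 + 552/13 = 50888/13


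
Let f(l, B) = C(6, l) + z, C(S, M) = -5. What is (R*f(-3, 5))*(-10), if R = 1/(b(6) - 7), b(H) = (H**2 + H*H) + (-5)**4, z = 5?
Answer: 0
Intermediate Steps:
b(H) = 625 + 2*H**2 (b(H) = (H**2 + H**2) + 625 = 2*H**2 + 625 = 625 + 2*H**2)
R = 1/690 (R = 1/((625 + 2*6**2) - 7) = 1/((625 + 2*36) - 7) = 1/((625 + 72) - 7) = 1/(697 - 7) = 1/690 ≈ 0.0014493)
f(l, B) = 0 (f(l, B) = -5 + 5 = 0)
(R*f(-3, 5))*(-10) = ((1/690)*0)*(-10) = 0*(-10) = 0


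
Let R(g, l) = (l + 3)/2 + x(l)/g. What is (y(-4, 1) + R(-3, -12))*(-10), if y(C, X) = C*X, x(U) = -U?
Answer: 125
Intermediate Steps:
R(g, l) = 3/2 + l/2 - l/g (R(g, l) = (l + 3)/2 + (-l)/g = (3 + l)*(½) - l/g = (3/2 + l/2) - l/g = 3/2 + l/2 - l/g)
(y(-4, 1) + R(-3, -12))*(-10) = (-4*1 + (-1*(-12) + (½)*(-3)*(3 - 12))/(-3))*(-10) = (-4 - (12 + (½)*(-3)*(-9))/3)*(-10) = (-4 - (12 + 27/2)/3)*(-10) = (-4 - ⅓*51/2)*(-10) = (-4 - 17/2)*(-10) = -25/2*(-10) = 125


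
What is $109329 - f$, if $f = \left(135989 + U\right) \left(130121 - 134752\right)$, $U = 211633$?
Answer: $1609946811$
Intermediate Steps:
$f = -1609837482$ ($f = \left(135989 + 211633\right) \left(130121 - 134752\right) = 347622 \left(-4631\right) = -1609837482$)
$109329 - f = 109329 - -1609837482 = 109329 + 1609837482 = 1609946811$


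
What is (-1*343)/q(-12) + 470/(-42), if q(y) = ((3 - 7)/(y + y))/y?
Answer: 518381/21 ≈ 24685.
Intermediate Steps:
q(y) = -2/y² (q(y) = (-4*1/(2*y))/y = (-2/y)/y = -2/y²)
(-1*343)/q(-12) + 470/(-42) = (-1*343)/((-2/(-12)²)) + 470/(-42) = -343/((-2*1/144)) + 470*(-1/42) = -343/(-1/72) - 235/21 = -343*(-72) - 235/21 = 24696 - 235/21 = 518381/21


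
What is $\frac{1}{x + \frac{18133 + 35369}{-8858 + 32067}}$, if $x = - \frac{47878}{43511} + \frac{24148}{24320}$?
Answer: $\frac{6139868537920}{13494133247163} \approx 0.455$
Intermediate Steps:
$x = - \frac{28422333}{264546880}$ ($x = \left(-47878\right) \frac{1}{43511} + 24148 \cdot \frac{1}{24320} = - \frac{47878}{43511} + \frac{6037}{6080} = - \frac{28422333}{264546880} \approx -0.10744$)
$\frac{1}{x + \frac{18133 + 35369}{-8858 + 32067}} = \frac{1}{- \frac{28422333}{264546880} + \frac{18133 + 35369}{-8858 + 32067}} = \frac{1}{- \frac{28422333}{264546880} + \frac{53502}{23209}} = \frac{1}{\frac{13494133247163}{6139868537920}} = \frac{6139868537920}{13494133247163}$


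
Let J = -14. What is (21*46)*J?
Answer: -13524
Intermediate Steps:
(21*46)*J = (21*46)*(-14) = 966*(-14) = -13524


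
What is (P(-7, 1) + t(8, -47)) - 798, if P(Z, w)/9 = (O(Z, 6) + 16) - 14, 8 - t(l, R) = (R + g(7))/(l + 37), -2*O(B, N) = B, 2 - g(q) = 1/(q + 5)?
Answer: -399329/540 ≈ -739.50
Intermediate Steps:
g(q) = 2 - 1/(5 + q) (g(q) = 2 - 1/(q + 5) = 2 - 1/(5 + q))
O(B, N) = -B/2
t(l, R) = 8 - (23/12 + R)/(37 + l) (t(l, R) = 8 - (R + (9 + 2*7)/(5 + 7))/(l + 37) = 8 - (R + (9 + 14)/12)/(37 + l) = 8 - (R + (1/12)*23)/(37 + l) = 8 - (R + 23/12)/(37 + l) = 8 - (23/12 + R)/(37 + l))
P(Z, w) = 18 - 9*Z/2 (P(Z, w) = 9*((-Z/2 + 16) - 14) = 9*((16 - Z/2) - 14) = 9*(2 - Z/2) = 18 - 9*Z/2)
(P(-7, 1) + t(8, -47)) - 798 = ((18 - 9/2*(-7)) + (3529/12 - 1*(-47) + 8*8)/(37 + 8)) - 798 = ((18 + 63/2) + (3529/12 + 47 + 64)/45) - 798 = (99/2 + (1/45)*(4861/12)) - 798 = (99/2 + 4861/540) - 798 = 31591/540 - 798 = -399329/540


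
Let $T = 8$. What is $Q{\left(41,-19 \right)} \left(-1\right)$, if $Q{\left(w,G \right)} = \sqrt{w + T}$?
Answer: $-7$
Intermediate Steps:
$Q{\left(w,G \right)} = \sqrt{8 + w}$ ($Q{\left(w,G \right)} = \sqrt{w + 8} = \sqrt{8 + w}$)
$Q{\left(41,-19 \right)} \left(-1\right) = \sqrt{8 + 41} \left(-1\right) = \sqrt{49} \left(-1\right) = 7 \left(-1\right) = -7$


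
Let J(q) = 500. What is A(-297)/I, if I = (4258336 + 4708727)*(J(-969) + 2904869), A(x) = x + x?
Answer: -198/8684208953749 ≈ -2.2800e-11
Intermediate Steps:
A(x) = 2*x
I = 26052626861247 (I = (4258336 + 4708727)*(500 + 2904869) = 8967063*2905369 = 26052626861247)
A(-297)/I = (2*(-297))/26052626861247 = -594*1/26052626861247 = -198/8684208953749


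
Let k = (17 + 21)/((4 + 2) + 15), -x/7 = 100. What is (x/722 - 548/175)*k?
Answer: -518156/69825 ≈ -7.4208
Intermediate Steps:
x = -700 (x = -7*100 = -700)
k = 38/21 (k = 38/(6 + 15) = 38/21 ≈ 1.8095)
(x/722 - 548/175)*k = (-700/722 - 548/175)*(38/21) = (-700*1/722 - 548*1/175)*(38/21) = (-350/361 - 548/175)*(38/21) = -259078/63175*38/21 = -518156/69825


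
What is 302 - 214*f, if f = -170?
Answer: 36682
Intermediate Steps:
302 - 214*f = 302 - 214*(-170) = 302 + 36380 = 36682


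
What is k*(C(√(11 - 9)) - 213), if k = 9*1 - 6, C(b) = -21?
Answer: -702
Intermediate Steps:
k = 3 (k = 9 - 6 = 3)
k*(C(√(11 - 9)) - 213) = 3*(-21 - 213) = 3*(-234) = -702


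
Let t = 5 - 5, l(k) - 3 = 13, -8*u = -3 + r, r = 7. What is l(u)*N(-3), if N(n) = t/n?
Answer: 0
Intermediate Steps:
u = -½ (u = -(-3 + 7)/8 = -⅛*4 = -½ ≈ -0.50000)
l(k) = 16 (l(k) = 3 + 13 = 16)
t = 0
N(n) = 0 (N(n) = 0/n = 0)
l(u)*N(-3) = 16*0 = 0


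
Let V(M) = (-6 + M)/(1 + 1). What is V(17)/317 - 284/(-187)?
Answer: 182113/118558 ≈ 1.5361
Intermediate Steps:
V(M) = -3 + M/2 (V(M) = (-6 + M)/2 = (-6 + M)*(½) = -3 + M/2)
V(17)/317 - 284/(-187) = (-3 + (½)*17)/317 - 284/(-187) = (-3 + 17/2)*(1/317) - 284*(-1/187) = (11/2)*(1/317) + 284/187 = 11/634 + 284/187 = 182113/118558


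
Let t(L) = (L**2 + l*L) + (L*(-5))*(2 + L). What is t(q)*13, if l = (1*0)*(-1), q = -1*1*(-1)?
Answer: -182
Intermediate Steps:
q = 1 (q = -1*(-1) = 1)
l = 0 (l = 0*(-1) = 0)
t(L) = L**2 - 5*L*(2 + L) (t(L) = (L**2 + 0*L) + (L*(-5))*(2 + L) = (L**2 + 0) + (-5*L)*(2 + L) = L**2 - 5*L*(2 + L))
t(q)*13 = -2*1*(5 + 2*1)*13 = -2*1*(5 + 2)*13 = -2*1*7*13 = -14*13 = -182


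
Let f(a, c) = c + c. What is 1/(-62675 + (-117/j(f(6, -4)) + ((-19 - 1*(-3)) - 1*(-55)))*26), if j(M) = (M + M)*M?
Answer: -64/3947825 ≈ -1.6211e-5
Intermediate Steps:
f(a, c) = 2*c
j(M) = 2*M² (j(M) = (2*M)*M = 2*M²)
1/(-62675 + (-117/j(f(6, -4)) + ((-19 - 1*(-3)) - 1*(-55)))*26) = 1/(-62675 + (-117/(2*(2*(-4))²) + ((-19 - 1*(-3)) - 1*(-55)))*26) = 1/(-62675 + (-117/(2*(-8)²) + ((-19 + 3) + 55))*26) = 1/(-62675 + (-117/(2*64) + (-16 + 55))*26) = 1/(-62675 + (-117/128 + 39)*26) = 1/(-62675 + (4875/128)*26) = 1/(-62675 + 63375/64) = 1/(-3947825/64) = -64/3947825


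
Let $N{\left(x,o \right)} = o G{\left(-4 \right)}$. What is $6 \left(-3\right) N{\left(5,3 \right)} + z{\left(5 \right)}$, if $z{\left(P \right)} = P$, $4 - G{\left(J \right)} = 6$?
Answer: $113$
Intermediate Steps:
$G{\left(J \right)} = -2$ ($G{\left(J \right)} = 4 - 6 = -2$)
$N{\left(x,o \right)} = - 2 o$ ($N{\left(x,o \right)} = o \left(-2\right) = - 2 o$)
$6 \left(-3\right) N{\left(5,3 \right)} + z{\left(5 \right)} = 6 \left(-3\right) \left(\left(-2\right) 3\right) + 5 = \left(-18\right) \left(-6\right) + 5 = 108 + 5 = 113$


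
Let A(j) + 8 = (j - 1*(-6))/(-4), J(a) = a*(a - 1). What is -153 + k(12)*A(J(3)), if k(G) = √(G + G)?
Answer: -153 - 22*√6 ≈ -206.89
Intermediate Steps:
k(G) = √2*√G (k(G) = √(2*G) = √2*√G)
J(a) = a*(-1 + a)
A(j) = -19/2 - j/4 (A(j) = -8 + (j - 1*(-6))/(-4) = -8 + (j + 6)*(-¼) = -8 + (6 + j)*(-¼) = -8 + (-3/2 - j/4) = -19/2 - j/4)
-153 + k(12)*A(J(3)) = -153 + (√2*√12)*(-19/2 - 3*(-1 + 3)/4) = -153 + (√2*(2*√3))*(-19/2 - 3*2/4) = -153 + (2*√6)*(-19/2 - ¼*6) = -153 + (2*√6)*(-19/2 - 3/2) = -153 + (2*√6)*(-11) = -153 - 22*√6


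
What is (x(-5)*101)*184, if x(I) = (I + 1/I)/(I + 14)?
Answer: -483184/45 ≈ -10737.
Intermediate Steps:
x(I) = (I + 1/I)/(14 + I)
(x(-5)*101)*184 = (((1 + (-5)²)/((-5)*(14 - 5)))*101)*184 = (-⅕*(1 + 25)/9*101)*184 = (-⅕*⅑*26*101)*184 = -26/45*101*184 = -2626/45*184 = -483184/45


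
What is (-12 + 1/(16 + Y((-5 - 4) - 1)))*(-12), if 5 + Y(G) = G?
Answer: 132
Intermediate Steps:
Y(G) = -5 + G
(-12 + 1/(16 + Y((-5 - 4) - 1)))*(-12) = (-12 + 1/(16 + (-5 + ((-5 - 4) - 1))))*(-12) = (-12 + 1/(16 + (-5 + (-9 - 1))))*(-12) = (-12 + 1/(16 + (-5 - 10)))*(-12) = (-12 + 1/(16 - 15))*(-12) = (-12 + 1/1)*(-12) = (-12 + 1)*(-12) = -11*(-12) = 132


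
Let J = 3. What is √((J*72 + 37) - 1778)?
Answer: 5*I*√61 ≈ 39.051*I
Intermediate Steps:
√((J*72 + 37) - 1778) = √((3*72 + 37) - 1778) = √((216 + 37) - 1778) = √(253 - 1778) = √(-1525) = 5*I*√61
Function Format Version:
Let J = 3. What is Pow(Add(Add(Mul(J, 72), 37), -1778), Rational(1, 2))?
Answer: Mul(5, I, Pow(61, Rational(1, 2))) ≈ Mul(39.051, I)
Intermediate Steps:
Pow(Add(Add(Mul(J, 72), 37), -1778), Rational(1, 2)) = Pow(Add(Add(Mul(3, 72), 37), -1778), Rational(1, 2)) = Pow(Add(Add(216, 37), -1778), Rational(1, 2)) = Pow(Add(253, -1778), Rational(1, 2)) = Pow(-1525, Rational(1, 2)) = Mul(5, I, Pow(61, Rational(1, 2)))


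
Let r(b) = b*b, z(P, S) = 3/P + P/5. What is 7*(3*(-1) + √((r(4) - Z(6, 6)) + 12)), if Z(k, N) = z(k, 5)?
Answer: -21 + 7*√2630/10 ≈ 14.898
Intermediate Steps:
z(P, S) = 3/P + P/5 (z(P, S) = 3/P + P*(⅕) = 3/P + P/5)
Z(k, N) = 3/k + k/5
r(b) = b²
7*(3*(-1) + √((r(4) - Z(6, 6)) + 12)) = 7*(3*(-1) + √((4² - (3/6 + (⅕)*6)) + 12)) = 7*(-3 + √((16 - (3*(⅙) + 6/5)) + 12)) = 7*(-3 + √((16 - (½ + 6/5)) + 12)) = 7*(-3 + √((16 - 1*17/10) + 12)) = 7*(-3 + √((16 - 17/10) + 12)) = 7*(-3 + √(143/10 + 12)) = 7*(-3 + √(263/10)) = 7*(-3 + √2630/10) = -21 + 7*√2630/10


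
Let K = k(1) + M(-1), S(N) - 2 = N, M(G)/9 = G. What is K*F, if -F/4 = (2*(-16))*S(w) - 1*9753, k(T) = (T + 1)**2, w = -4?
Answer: -193780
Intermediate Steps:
M(G) = 9*G
k(T) = (1 + T)**2
S(N) = 2 + N
K = -5 (K = (1 + 1)**2 + 9*(-1) = 2**2 - 9 = 4 - 9 = -5)
F = 38756 (F = -4*((2*(-16))*(2 - 4) - 1*9753) = -4*(-32*(-2) - 9753) = -4*(64 - 9753) = -4*(-9689) = 38756)
K*F = -5*38756 = -193780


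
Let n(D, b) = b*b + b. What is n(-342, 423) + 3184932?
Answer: 3364284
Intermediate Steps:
n(D, b) = b + b**2 (n(D, b) = b**2 + b = b + b**2)
n(-342, 423) + 3184932 = 423*(1 + 423) + 3184932 = 423*424 + 3184932 = 179352 + 3184932 = 3364284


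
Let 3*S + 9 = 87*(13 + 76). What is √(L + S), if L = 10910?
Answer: 4*√843 ≈ 116.14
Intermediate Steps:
S = 2578 (S = -3 + (87*(13 + 76))/3 = -3 + (87*89)/3 = -3 + (⅓)*7743 = -3 + 2581 = 2578)
√(L + S) = √(10910 + 2578) = √13488 = 4*√843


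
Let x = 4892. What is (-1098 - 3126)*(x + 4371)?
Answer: -39126912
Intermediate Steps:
(-1098 - 3126)*(x + 4371) = (-1098 - 3126)*(4892 + 4371) = -4224*9263 = -39126912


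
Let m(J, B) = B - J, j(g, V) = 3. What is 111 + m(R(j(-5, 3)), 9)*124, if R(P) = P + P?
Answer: 483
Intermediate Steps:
R(P) = 2*P
111 + m(R(j(-5, 3)), 9)*124 = 111 + (9 - 2*3)*124 = 111 + (9 - 1*6)*124 = 111 + (9 - 6)*124 = 111 + 3*124 = 111 + 372 = 483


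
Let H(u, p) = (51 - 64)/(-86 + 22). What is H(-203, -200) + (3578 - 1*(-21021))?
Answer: 1574349/64 ≈ 24599.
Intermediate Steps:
H(u, p) = 13/64 (H(u, p) = -13/(-64) = -13*(-1/64) = 13/64)
H(-203, -200) + (3578 - 1*(-21021)) = 13/64 + (3578 - 1*(-21021)) = 13/64 + (3578 + 21021) = 13/64 + 24599 = 1574349/64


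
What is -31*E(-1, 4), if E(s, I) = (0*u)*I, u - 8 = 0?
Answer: 0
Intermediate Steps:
u = 8 (u = 8 + 0 = 8)
E(s, I) = 0 (E(s, I) = (0*8)*I = 0*I = 0)
-31*E(-1, 4) = -31*0 = 0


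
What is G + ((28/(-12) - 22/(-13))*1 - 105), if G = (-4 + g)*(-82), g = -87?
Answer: 286898/39 ≈ 7356.4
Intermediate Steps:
G = 7462 (G = (-4 - 87)*(-82) = -91*(-82) = 7462)
G + ((28/(-12) - 22/(-13))*1 - 105) = 7462 + ((28/(-12) - 22/(-13))*1 - 105) = 7462 + ((28*(-1/12) - 22*(-1/13))*1 - 105) = 7462 + ((-7/3 + 22/13)*1 - 105) = 7462 + (-25/39*1 - 105) = 7462 + (-25/39 - 105) = 7462 - 4120/39 = 286898/39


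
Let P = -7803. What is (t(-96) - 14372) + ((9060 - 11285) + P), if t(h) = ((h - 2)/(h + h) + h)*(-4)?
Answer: -576433/24 ≈ -24018.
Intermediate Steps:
t(h) = -4*h - 2*(-2 + h)/h (t(h) = ((-2 + h)/((2*h)) + h)*(-4) = ((-2 + h)*(1/(2*h)) + h)*(-4) = ((-2 + h)/(2*h) + h)*(-4) = (h + (-2 + h)/(2*h))*(-4) = -4*h - 2*(-2 + h)/h)
(t(-96) - 14372) + ((9060 - 11285) + P) = ((-2 - 4*(-96) + 4/(-96)) - 14372) + ((9060 - 11285) - 7803) = ((-2 + 384 + 4*(-1/96)) - 14372) + (-2225 - 7803) = ((-2 + 384 - 1/24) - 14372) - 10028 = (9167/24 - 14372) - 10028 = -335761/24 - 10028 = -576433/24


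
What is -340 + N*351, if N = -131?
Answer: -46321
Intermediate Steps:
-340 + N*351 = -340 - 131*351 = -340 - 45981 = -46321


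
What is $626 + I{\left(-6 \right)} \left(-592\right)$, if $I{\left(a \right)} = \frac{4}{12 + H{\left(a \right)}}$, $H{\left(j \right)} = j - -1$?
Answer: $\frac{2014}{7} \approx 287.71$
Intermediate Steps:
$H{\left(j \right)} = 1 + j$ ($H{\left(j \right)} = j + 1 = 1 + j$)
$I{\left(a \right)} = \frac{4}{13 + a}$ ($I{\left(a \right)} = \frac{4}{12 + \left(1 + a\right)} = \frac{4}{13 + a}$)
$626 + I{\left(-6 \right)} \left(-592\right) = 626 + \frac{4}{13 - 6} \left(-592\right) = 626 + \frac{4}{7} \left(-592\right) = 626 - \frac{2368}{7} = \frac{2014}{7}$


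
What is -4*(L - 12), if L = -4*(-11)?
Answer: -128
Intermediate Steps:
L = 44
-4*(L - 12) = -4*(44 - 12) = -4*32 = -128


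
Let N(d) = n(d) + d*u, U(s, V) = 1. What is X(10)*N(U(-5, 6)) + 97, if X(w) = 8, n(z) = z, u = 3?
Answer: 129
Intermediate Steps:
N(d) = 4*d (N(d) = d + d*3 = d + 3*d = 4*d)
X(10)*N(U(-5, 6)) + 97 = 8*(4*1) + 97 = 8*4 + 97 = 32 + 97 = 129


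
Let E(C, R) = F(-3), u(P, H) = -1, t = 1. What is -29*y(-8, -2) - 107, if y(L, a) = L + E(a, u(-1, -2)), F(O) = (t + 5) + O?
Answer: 38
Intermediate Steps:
F(O) = 6 + O (F(O) = (1 + 5) + O = 6 + O)
E(C, R) = 3 (E(C, R) = 6 - 3 = 3)
y(L, a) = 3 + L (y(L, a) = L + 3 = 3 + L)
-29*y(-8, -2) - 107 = -29*(3 - 8) - 107 = -29*(-5) - 107 = 145 - 107 = 38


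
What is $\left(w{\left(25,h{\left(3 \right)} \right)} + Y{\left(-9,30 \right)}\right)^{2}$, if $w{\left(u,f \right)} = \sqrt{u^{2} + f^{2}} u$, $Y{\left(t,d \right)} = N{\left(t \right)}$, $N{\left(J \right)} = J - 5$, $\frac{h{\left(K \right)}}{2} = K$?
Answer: $413321 - 700 \sqrt{661} \approx 3.9532 \cdot 10^{5}$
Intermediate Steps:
$h{\left(K \right)} = 2 K$
$N{\left(J \right)} = -5 + J$ ($N{\left(J \right)} = J - 5 = -5 + J$)
$Y{\left(t,d \right)} = -5 + t$
$w{\left(u,f \right)} = u \sqrt{f^{2} + u^{2}}$ ($w{\left(u,f \right)} = \sqrt{f^{2} + u^{2}} u = u \sqrt{f^{2} + u^{2}}$)
$\left(w{\left(25,h{\left(3 \right)} \right)} + Y{\left(-9,30 \right)}\right)^{2} = \left(25 \sqrt{\left(2 \cdot 3\right)^{2} + 25^{2}} - 14\right)^{2} = \left(25 \sqrt{6^{2} + 625} - 14\right)^{2} = \left(25 \sqrt{36 + 625} - 14\right)^{2} = \left(25 \sqrt{661} - 14\right)^{2} = \left(-14 + 25 \sqrt{661}\right)^{2}$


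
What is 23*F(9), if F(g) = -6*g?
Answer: -1242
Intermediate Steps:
23*F(9) = 23*(-6*9) = 23*(-54) = -1242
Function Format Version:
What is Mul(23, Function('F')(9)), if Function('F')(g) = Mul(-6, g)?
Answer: -1242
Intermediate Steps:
Mul(23, Function('F')(9)) = Mul(23, Mul(-6, 9)) = Mul(23, -54) = -1242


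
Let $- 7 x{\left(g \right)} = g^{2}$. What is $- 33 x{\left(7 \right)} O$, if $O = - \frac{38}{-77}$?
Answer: $114$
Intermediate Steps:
$O = \frac{38}{77}$ ($O = \left(-38\right) \left(- \frac{1}{77}\right) = \frac{38}{77} \approx 0.49351$)
$x{\left(g \right)} = - \frac{g^{2}}{7}$
$- 33 x{\left(7 \right)} O = - 33 \left(- \frac{7^{2}}{7}\right) \frac{38}{77} = - 33 \left(\left(- \frac{1}{7}\right) 49\right) \frac{38}{77} = \left(-33\right) \left(-7\right) \frac{38}{77} = 231 \cdot \frac{38}{77} = 114$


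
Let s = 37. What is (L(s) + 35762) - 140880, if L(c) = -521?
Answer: -105639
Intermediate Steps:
(L(s) + 35762) - 140880 = (-521 + 35762) - 140880 = 35241 - 140880 = -105639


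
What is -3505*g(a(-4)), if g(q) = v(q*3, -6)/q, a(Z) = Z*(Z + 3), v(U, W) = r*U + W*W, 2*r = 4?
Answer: -52575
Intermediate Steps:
r = 2 (r = (½)*4 = 2)
v(U, W) = W² + 2*U (v(U, W) = 2*U + W*W = 2*U + W² = W² + 2*U)
a(Z) = Z*(3 + Z)
g(q) = (36 + 6*q)/q (g(q) = ((-6)² + 2*(q*3))/q = (36 + 2*(3*q))/q = (36 + 6*q)/q)
-3505*g(a(-4)) = -3505*(6 + 36/((-4*(3 - 4)))) = -3505*(6 + 36/((-4*(-1)))) = -3505*(6 + 36/4) = -3505*(6 + 36*(¼)) = -3505*(6 + 9) = -3505*15 = -52575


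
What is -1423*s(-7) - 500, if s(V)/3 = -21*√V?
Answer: -500 + 89649*I*√7 ≈ -500.0 + 2.3719e+5*I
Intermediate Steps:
s(V) = -63*√V (s(V) = 3*(-21*√V) = -63*√V)
-1423*s(-7) - 500 = -(-89649)*√(-7) - 500 = -(-89649)*I*√7 - 500 = 89649*I*√7 - 500 = -500 + 89649*I*√7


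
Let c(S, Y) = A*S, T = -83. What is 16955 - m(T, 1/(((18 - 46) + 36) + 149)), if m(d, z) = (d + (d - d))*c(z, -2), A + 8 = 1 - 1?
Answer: 2661271/157 ≈ 16951.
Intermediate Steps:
A = -8 (A = -8 + (1 - 1) = -8 + 0 = -8)
c(S, Y) = -8*S
m(d, z) = -8*d*z (m(d, z) = (d + (d - d))*(-8*z) = (d + 0)*(-8*z) = d*(-8*z) = -8*d*z)
16955 - m(T, 1/(((18 - 46) + 36) + 149)) = 16955 - (-8)*(-83)/(((18 - 46) + 36) + 149) = 16955 - (-8)*(-83)/((-28 + 36) + 149) = 16955 - (-8)*(-83)/(8 + 149) = 16955 - (-8)*(-83)/157 = 16955 - 1*664/157 = 16955 - 664/157 = 2661271/157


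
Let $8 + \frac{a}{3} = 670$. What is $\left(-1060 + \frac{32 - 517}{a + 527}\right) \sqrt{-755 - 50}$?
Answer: $- \frac{2664265 i \sqrt{805}}{2513} \approx - 30080.0 i$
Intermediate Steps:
$a = 1986$ ($a = -24 + 3 \cdot 670 = -24 + 2010 = 1986$)
$\left(-1060 + \frac{32 - 517}{a + 527}\right) \sqrt{-755 - 50} = \left(-1060 + \frac{32 - 517}{1986 + 527}\right) \sqrt{-755 - 50} = \left(-1060 - \frac{485}{2513}\right) \sqrt{-805} = \left(-1060 - \frac{485}{2513}\right) i \sqrt{805} = - \frac{2664265 i \sqrt{805}}{2513}$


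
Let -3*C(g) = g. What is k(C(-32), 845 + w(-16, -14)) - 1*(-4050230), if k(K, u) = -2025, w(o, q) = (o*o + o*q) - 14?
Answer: 4048205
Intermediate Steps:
w(o, q) = -14 + o² + o*q (w(o, q) = (o² + o*q) - 14 = -14 + o² + o*q)
C(g) = -g/3
k(C(-32), 845 + w(-16, -14)) - 1*(-4050230) = -2025 - 1*(-4050230) = -2025 + 4050230 = 4048205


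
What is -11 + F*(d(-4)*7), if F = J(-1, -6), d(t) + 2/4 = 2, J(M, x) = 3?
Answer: 41/2 ≈ 20.500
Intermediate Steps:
d(t) = 3/2 (d(t) = -½ + 2 = 3/2)
F = 3
-11 + F*(d(-4)*7) = -11 + 3*((3/2)*7) = -11 + 3*(21/2) = -11 + 63/2 = 41/2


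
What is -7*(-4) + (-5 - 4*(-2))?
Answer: 31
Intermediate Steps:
-7*(-4) + (-5 - 4*(-2)) = 28 + (-5 + 8) = 28 + 3 = 31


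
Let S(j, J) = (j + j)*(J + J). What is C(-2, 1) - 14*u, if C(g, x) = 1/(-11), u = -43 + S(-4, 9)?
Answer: 28797/11 ≈ 2617.9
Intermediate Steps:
S(j, J) = 4*J*j (S(j, J) = (2*j)*(2*J) = 4*J*j)
u = -187 (u = -43 + 4*9*(-4) = -43 - 144 = -187)
C(g, x) = -1/11
C(-2, 1) - 14*u = -1/11 - 14*(-187) = -1/11 + 2618 = 28797/11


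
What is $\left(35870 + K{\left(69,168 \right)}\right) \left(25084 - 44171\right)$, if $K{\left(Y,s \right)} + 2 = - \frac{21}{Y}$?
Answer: $- \frac{15745954259}{23} \approx -6.8461 \cdot 10^{8}$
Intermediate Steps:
$K{\left(Y,s \right)} = -2 - \frac{21}{Y}$
$\left(35870 + K{\left(69,168 \right)}\right) \left(25084 - 44171\right) = \left(35870 - \left(2 + \frac{21}{69}\right)\right) \left(25084 - 44171\right) = \left(35870 - \frac{53}{23}\right) \left(-19087\right) = \frac{824957}{23} \left(-19087\right) = - \frac{15745954259}{23}$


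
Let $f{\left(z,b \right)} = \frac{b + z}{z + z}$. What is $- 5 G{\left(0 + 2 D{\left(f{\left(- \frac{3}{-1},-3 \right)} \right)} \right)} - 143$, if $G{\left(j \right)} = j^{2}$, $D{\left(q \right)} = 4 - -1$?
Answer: $-643$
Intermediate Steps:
$f{\left(z,b \right)} = \frac{b + z}{2 z}$
$D{\left(q \right)} = 5$ ($D{\left(q \right)} = 4 + 1 = 5$)
$- 5 G{\left(0 + 2 D{\left(f{\left(- \frac{3}{-1},-3 \right)} \right)} \right)} - 143 = - 5 \left(0 + 2 \cdot 5\right)^{2} - 143 = - 5 \left(0 + 10\right)^{2} - 143 = - 5 \cdot 10^{2} - 143 = \left(-5\right) 100 - 143 = -500 - 143 = -643$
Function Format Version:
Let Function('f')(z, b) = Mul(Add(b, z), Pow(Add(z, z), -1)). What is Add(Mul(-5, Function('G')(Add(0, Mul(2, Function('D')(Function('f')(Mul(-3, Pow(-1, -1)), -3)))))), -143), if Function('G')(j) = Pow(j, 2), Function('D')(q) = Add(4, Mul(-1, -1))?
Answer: -643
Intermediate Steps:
Function('f')(z, b) = Mul(Rational(1, 2), Pow(z, -1), Add(b, z)) (Function('f')(z, b) = Mul(Add(b, z), Pow(Mul(2, z), -1)) = Mul(Add(b, z), Mul(Rational(1, 2), Pow(z, -1))) = Mul(Rational(1, 2), Pow(z, -1), Add(b, z)))
Function('D')(q) = 5 (Function('D')(q) = Add(4, 1) = 5)
Add(Mul(-5, Function('G')(Add(0, Mul(2, Function('D')(Function('f')(Mul(-3, Pow(-1, -1)), -3)))))), -143) = Add(Mul(-5, Pow(Add(0, Mul(2, 5)), 2)), -143) = Add(Mul(-5, Pow(Add(0, 10), 2)), -143) = Add(Mul(-5, Pow(10, 2)), -143) = Add(Mul(-5, 100), -143) = Add(-500, -143) = -643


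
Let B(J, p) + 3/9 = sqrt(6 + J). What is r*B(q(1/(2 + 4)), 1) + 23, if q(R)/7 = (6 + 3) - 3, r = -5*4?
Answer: 89/3 - 80*sqrt(3) ≈ -108.90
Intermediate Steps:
r = -20
q(R) = 42 (q(R) = 7*((6 + 3) - 3) = 7*(9 - 3) = 7*6 = 42)
B(J, p) = -1/3 + sqrt(6 + J)
r*B(q(1/(2 + 4)), 1) + 23 = -20*(-1/3 + sqrt(6 + 42)) + 23 = -20*(-1/3 + sqrt(48)) + 23 = -20*(-1/3 + 4*sqrt(3)) + 23 = (20/3 - 80*sqrt(3)) + 23 = 89/3 - 80*sqrt(3)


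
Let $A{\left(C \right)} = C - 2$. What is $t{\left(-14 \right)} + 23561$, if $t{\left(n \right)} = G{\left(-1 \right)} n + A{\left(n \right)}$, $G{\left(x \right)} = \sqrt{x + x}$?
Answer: $23545 - 14 i \sqrt{2} \approx 23545.0 - 19.799 i$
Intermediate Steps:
$A{\left(C \right)} = -2 + C$
$G{\left(x \right)} = \sqrt{2} \sqrt{x}$ ($G{\left(x \right)} = \sqrt{2 x} = \sqrt{2} \sqrt{x}$)
$t{\left(n \right)} = -2 + n + i n \sqrt{2}$ ($t{\left(n \right)} = \sqrt{2} \sqrt{-1} n + \left(-2 + n\right) = \sqrt{2} i n + \left(-2 + n\right) = i \sqrt{2} n + \left(-2 + n\right) = i n \sqrt{2} + \left(-2 + n\right) = -2 + n + i n \sqrt{2}$)
$t{\left(-14 \right)} + 23561 = \left(-2 - 14 + i \left(-14\right) \sqrt{2}\right) + 23561 = \left(-2 - 14 - 14 i \sqrt{2}\right) + 23561 = \left(-16 - 14 i \sqrt{2}\right) + 23561 = 23545 - 14 i \sqrt{2}$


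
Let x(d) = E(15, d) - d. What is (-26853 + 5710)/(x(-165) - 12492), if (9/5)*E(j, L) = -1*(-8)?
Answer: 190287/110903 ≈ 1.7158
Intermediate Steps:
E(j, L) = 40/9 (E(j, L) = 5*(-1*(-8))/9 = (5/9)*8 = 40/9)
x(d) = 40/9 - d
(-26853 + 5710)/(x(-165) - 12492) = (-26853 + 5710)/((40/9 - 1*(-165)) - 12492) = -21143/((40/9 + 165) - 12492) = -21143/(1525/9 - 12492) = -21143/(-110903/9) = -21143*(-9/110903) = 190287/110903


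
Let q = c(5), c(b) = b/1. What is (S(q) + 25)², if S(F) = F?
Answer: 900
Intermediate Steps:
c(b) = b (c(b) = b*1 = b)
q = 5
(S(q) + 25)² = (5 + 25)² = 30² = 900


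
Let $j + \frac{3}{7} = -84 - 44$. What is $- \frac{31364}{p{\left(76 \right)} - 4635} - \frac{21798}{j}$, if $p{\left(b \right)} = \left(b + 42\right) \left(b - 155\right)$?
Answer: $\frac{2157839038}{12547343} \approx 171.98$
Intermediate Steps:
$p{\left(b \right)} = \left(-155 + b\right) \left(42 + b\right)$ ($p{\left(b \right)} = \left(42 + b\right) \left(-155 + b\right) = \left(-155 + b\right) \left(42 + b\right)$)
$j = - \frac{899}{7}$ ($j = - \frac{3}{7} - 128 = - \frac{899}{7} \approx -128.43$)
$- \frac{31364}{p{\left(76 \right)} - 4635} - \frac{21798}{j} = - \frac{31364}{\left(-6510 + 76^{2} - 8588\right) - 4635} - \frac{21798}{- \frac{899}{7}} = - \frac{31364}{\left(-6510 + 5776 - 8588\right) - 4635} - - \frac{152586}{899} = - \frac{31364}{-9322 - 4635} + \frac{152586}{899} = - \frac{31364}{-13957} + \frac{152586}{899} = \left(-31364\right) \left(- \frac{1}{13957}\right) + \frac{152586}{899} = \frac{31364}{13957} + \frac{152586}{899} = \frac{2157839038}{12547343}$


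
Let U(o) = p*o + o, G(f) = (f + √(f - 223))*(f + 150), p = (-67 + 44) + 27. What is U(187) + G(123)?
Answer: 34514 + 2730*I ≈ 34514.0 + 2730.0*I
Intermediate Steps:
p = 4 (p = -23 + 27 = 4)
G(f) = (150 + f)*(f + √(-223 + f)) (G(f) = (f + √(-223 + f))*(150 + f) = (150 + f)*(f + √(-223 + f)))
U(o) = 5*o (U(o) = 4*o + o = 5*o)
U(187) + G(123) = 5*187 + (123² + 150*123 + 150*√(-223 + 123) + 123*√(-223 + 123)) = 935 + (15129 + 18450 + 150*√(-100) + 123*√(-100)) = 935 + (15129 + 18450 + 150*(10*I) + 123*(10*I)) = 935 + (15129 + 18450 + 1500*I + 1230*I) = 935 + (33579 + 2730*I) = 34514 + 2730*I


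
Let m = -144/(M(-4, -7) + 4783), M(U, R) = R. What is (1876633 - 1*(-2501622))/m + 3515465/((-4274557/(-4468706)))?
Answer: -3630047533819225/25647342 ≈ -1.4154e+8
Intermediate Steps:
m = -6/199 (m = -144/(-7 + 4783) = -144/4776 = -144*1/4776 = -6/199 ≈ -0.030151)
(1876633 - 1*(-2501622))/m + 3515465/((-4274557/(-4468706))) = (1876633 - 1*(-2501622))/(-6/199) + 3515465/((-4274557/(-4468706))) = (1876633 + 2501622)*(-199/6) + 3515465/((-4274557*(-1/4468706))) = 4378255*(-199/6) + 3515465/(4274557/4468706) = -871272745/6 + 3515465*(4468706/4274557) = -871272745/6 + 15709579538290/4274557 = -3630047533819225/25647342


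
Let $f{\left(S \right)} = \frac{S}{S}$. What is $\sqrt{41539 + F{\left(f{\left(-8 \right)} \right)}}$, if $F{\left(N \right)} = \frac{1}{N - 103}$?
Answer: $\frac{\sqrt{432171654}}{102} \approx 203.81$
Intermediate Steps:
$f{\left(S \right)} = 1$
$F{\left(N \right)} = \frac{1}{-103 + N}$
$\sqrt{41539 + F{\left(f{\left(-8 \right)} \right)}} = \sqrt{41539 + \frac{1}{-103 + 1}} = \sqrt{41539 + \frac{1}{-102}} = \sqrt{41539 - \frac{1}{102}} = \sqrt{\frac{4236977}{102}} = \frac{\sqrt{432171654}}{102}$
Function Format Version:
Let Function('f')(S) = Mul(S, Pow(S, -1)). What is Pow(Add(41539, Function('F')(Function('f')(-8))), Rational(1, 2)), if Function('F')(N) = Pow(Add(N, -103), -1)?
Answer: Mul(Rational(1, 102), Pow(432171654, Rational(1, 2))) ≈ 203.81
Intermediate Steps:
Function('f')(S) = 1
Function('F')(N) = Pow(Add(-103, N), -1)
Pow(Add(41539, Function('F')(Function('f')(-8))), Rational(1, 2)) = Pow(Add(41539, Pow(Add(-103, 1), -1)), Rational(1, 2)) = Pow(Add(41539, Pow(-102, -1)), Rational(1, 2)) = Pow(Add(41539, Rational(-1, 102)), Rational(1, 2)) = Pow(Rational(4236977, 102), Rational(1, 2)) = Mul(Rational(1, 102), Pow(432171654, Rational(1, 2)))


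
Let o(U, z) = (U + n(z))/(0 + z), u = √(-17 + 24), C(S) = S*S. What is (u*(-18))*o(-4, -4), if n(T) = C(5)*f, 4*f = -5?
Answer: -1269*√7/8 ≈ -419.68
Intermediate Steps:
C(S) = S²
f = -5/4 (f = (¼)*(-5) = -5/4 ≈ -1.2500)
u = √7 ≈ 2.6458
n(T) = -125/4 (n(T) = 5²*(-5/4) = 25*(-5/4) = -125/4)
o(U, z) = (-125/4 + U)/z (o(U, z) = (U - 125/4)/(0 + z) = (-125/4 + U)/z)
(u*(-18))*o(-4, -4) = (√7*(-18))*((-125/4 - 4)/(-4)) = (-18*√7)*(-¼*(-141/4)) = -18*√7*(141/16) = -1269*√7/8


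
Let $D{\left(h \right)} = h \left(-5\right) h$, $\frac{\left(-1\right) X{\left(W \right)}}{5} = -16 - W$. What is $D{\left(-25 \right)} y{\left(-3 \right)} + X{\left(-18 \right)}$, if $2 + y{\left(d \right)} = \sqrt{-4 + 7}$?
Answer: $6240 - 3125 \sqrt{3} \approx 827.34$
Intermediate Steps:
$X{\left(W \right)} = 80 + 5 W$ ($X{\left(W \right)} = - 5 \left(-16 - W\right) = 80 + 5 W$)
$D{\left(h \right)} = - 5 h^{2}$ ($D{\left(h \right)} = - 5 h h = - 5 h^{2}$)
$y{\left(d \right)} = -2 + \sqrt{3}$ ($y{\left(d \right)} = -2 + \sqrt{-4 + 7} = -2 + \sqrt{3}$)
$D{\left(-25 \right)} y{\left(-3 \right)} + X{\left(-18 \right)} = - 5 \left(-25\right)^{2} \left(-2 + \sqrt{3}\right) + \left(80 + 5 \left(-18\right)\right) = \left(-5\right) 625 \left(-2 + \sqrt{3}\right) + \left(80 - 90\right) = - 3125 \left(-2 + \sqrt{3}\right) - 10 = \left(6250 - 3125 \sqrt{3}\right) - 10 = 6240 - 3125 \sqrt{3}$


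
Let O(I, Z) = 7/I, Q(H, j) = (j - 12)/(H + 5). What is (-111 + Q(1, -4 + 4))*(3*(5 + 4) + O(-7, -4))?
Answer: -2938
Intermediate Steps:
Q(H, j) = (-12 + j)/(5 + H)
(-111 + Q(1, -4 + 4))*(3*(5 + 4) + O(-7, -4)) = (-111 + (-12 + (-4 + 4))/(5 + 1))*(3*(5 + 4) + 7/(-7)) = (-111 + (-12 + 0)/6)*(3*9 + 7*(-1/7)) = (-111 + (1/6)*(-12))*(27 - 1) = (-111 - 2)*26 = -113*26 = -2938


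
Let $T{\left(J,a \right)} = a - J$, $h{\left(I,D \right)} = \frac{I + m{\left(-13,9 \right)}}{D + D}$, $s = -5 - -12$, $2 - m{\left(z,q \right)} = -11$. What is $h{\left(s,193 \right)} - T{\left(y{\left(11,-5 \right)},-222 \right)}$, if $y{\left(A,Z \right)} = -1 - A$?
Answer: $\frac{40540}{193} \approx 210.05$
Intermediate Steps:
$m{\left(z,q \right)} = 13$ ($m{\left(z,q \right)} = 2 - -11 = 2 + 11 = 13$)
$s = 7$ ($s = -5 + 12 = 7$)
$h{\left(I,D \right)} = \frac{13 + I}{2 D}$ ($h{\left(I,D \right)} = \frac{I + 13}{D + D} = \frac{13 + I}{2 D}$)
$h{\left(s,193 \right)} - T{\left(y{\left(11,-5 \right)},-222 \right)} = \frac{13 + 7}{2 \cdot 193} - \left(-222 - \left(-1 - 11\right)\right) = \frac{1}{2} \cdot \frac{1}{193} \cdot 20 - \left(-222 - \left(-1 - 11\right)\right) = \frac{10}{193} - \left(-222 - -12\right) = \frac{10}{193} - \left(-222 + 12\right) = \frac{10}{193} - -210 = \frac{10}{193} + 210 = \frac{40540}{193}$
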